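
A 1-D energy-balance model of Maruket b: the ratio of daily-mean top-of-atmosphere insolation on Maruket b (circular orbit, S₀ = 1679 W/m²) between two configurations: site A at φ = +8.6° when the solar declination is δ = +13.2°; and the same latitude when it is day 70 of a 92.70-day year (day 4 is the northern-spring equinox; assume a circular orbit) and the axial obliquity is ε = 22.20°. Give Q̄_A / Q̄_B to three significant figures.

Q̄_A / Q̄_B ≈ 1.22

— Configuration A (φ=+8.6°):
cos H₀ = −tan(+8.6°) tan(+13.200°) = -0.0355, H₀ = 1.6063 rad.
Bracket: H₀ sin φ sin δ + cos φ cos δ sin H₀ = 1.6063×0.14954×0.22835 + 0.98876×0.97358×0.99937 = 0.054851 + 0.962030 = 1.016881.
Q̄ = (S₀/π) × [bracket] = (1679/π) × 1.016881 = 543.46 W/m².
— Configuration B (φ=+8.6°):
Solar longitude: λ_s = 360° × (70 − 4)/92.70 = 256.311°.
sin δ = sin 22.20° × sin 256.311° = -0.36711, so δ = -21.537°.
cos H₀ = −tan(+8.6°) tan(-21.537°) = 0.0597, H₀ = 1.5111 rad.
Bracket: H₀ sin φ sin δ + cos φ cos δ sin H₀ = 1.5111×0.14954×-0.36711 + 0.98876×0.93018×0.99822 = -0.082956 + 0.918088 = 0.835132.
Q̄ = (S₀/π) × [bracket] = (1679/π) × 0.835132 = 446.33 W/m².
Ratio Q̄_A / Q̄_B = 543.46 / 446.33 = 1.218.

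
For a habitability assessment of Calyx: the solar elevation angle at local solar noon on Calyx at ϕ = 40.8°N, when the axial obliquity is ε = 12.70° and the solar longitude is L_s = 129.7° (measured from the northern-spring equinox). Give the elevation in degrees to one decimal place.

58.9°

Solar declination: sin δ = sin ε · sin L_s = sin 12.70° × sin 129.7° = 0.16915, so δ = +9.738°.
At local noon the hour angle is zero, so the zenith angle equals |ϕ − δ| = |+40.8° − (+9.738°)| = 31.062°.
Elevation = 90° − 31.062° = 58.9°.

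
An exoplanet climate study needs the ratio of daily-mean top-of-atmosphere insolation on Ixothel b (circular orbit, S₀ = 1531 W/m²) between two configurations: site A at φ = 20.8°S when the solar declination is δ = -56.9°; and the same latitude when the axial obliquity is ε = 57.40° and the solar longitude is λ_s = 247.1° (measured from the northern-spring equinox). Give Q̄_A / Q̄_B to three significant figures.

— Configuration A (φ=-20.8°):
cos H₀ = −tan(-20.8°) tan(-56.900°) = -0.5827, H₀ = 2.1929 rad.
Bracket: H₀ sin φ sin δ + cos φ cos δ sin H₀ = 2.1929×-0.35511×-0.83772 + 0.93483×0.54610×0.81268 = 0.652350 + 0.414882 = 1.067232.
Q̄ = (S₀/π) × [bracket] = (1531/π) × 1.067232 = 520.10 W/m².
— Configuration B (φ=-20.8°):
Solar declination: sin δ = sin ε · sin λ_s = sin 57.40° × sin 247.1° = -0.77605, so δ = -50.901°.
cos H₀ = −tan(-20.8°) tan(-50.901°) = -0.4674, H₀ = 2.0572 rad.
Bracket: H₀ sin φ sin δ + cos φ cos δ sin H₀ = 2.0572×-0.35511×-0.77605 + 0.93483×0.63067×0.88403 = 0.566930 + 0.521197 = 1.088127.
Q̄ = (S₀/π) × [bracket] = (1531/π) × 1.088127 = 530.28 W/m².
Ratio Q̄_A / Q̄_B = 520.10 / 530.28 = 0.9808.

Q̄_A / Q̄_B ≈ 0.981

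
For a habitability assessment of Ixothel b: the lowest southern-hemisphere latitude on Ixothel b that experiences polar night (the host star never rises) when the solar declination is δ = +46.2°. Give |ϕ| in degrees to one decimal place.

|ϕ| = 43.8°

Polar night requires cos h₀ = −tan ϕ tan δ ≥ 1, i.e. tan ϕ tan δ ≤ −1.
The boundary is |tan ϕ| · |tan δ| = 1, so |ϕ| = 90° − |δ| = 90° − 46.2° = 43.8° in the southern hemisphere.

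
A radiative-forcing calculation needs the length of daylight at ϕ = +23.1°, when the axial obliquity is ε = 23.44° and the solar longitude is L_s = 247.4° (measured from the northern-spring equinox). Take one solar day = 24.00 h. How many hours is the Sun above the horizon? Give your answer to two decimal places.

Solar declination: sin δ = sin ε · sin L_s = sin 23.44° × sin 247.4° = -0.36724, so δ = -21.546°.
cos h₀ = −tan ϕ · tan δ = −tan(+23.1°) × tan(-21.546°) = 0.1684, so h₀ = 1.4016 rad = 80.30°.
Daylight = 2h₀/(2π) × 24.00 h = (1.4016/π) × 24.00 = 10.71 h.

10.71 h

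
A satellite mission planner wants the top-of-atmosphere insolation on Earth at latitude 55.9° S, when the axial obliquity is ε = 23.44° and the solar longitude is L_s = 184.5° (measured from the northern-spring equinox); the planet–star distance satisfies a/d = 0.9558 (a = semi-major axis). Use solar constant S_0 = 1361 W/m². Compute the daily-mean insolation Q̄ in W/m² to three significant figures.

Q̄ ≈ 238 W/m²

Solar declination: sin δ = sin ε · sin L_s = sin 23.44° × sin 184.5° = -0.03121, so δ = -1.788°.
cos h₀ = −tan(-55.9°) tan(-1.788°) = -0.0461, h₀ = 1.6169 rad.
Bracket: h₀ sin ϕ sin δ + cos ϕ cos δ sin h₀ = 1.6169×-0.82806×-0.03121 + 0.56064×0.99951×0.99894 = 0.041787 + 0.559771 = 0.601558.
Inverse-square distance factor (a/d)² = 0.9558² = 0.913554.
Q̄ = (S_0/π) × 0.913554 × [bracket] = (1361/π) × 0.913554 × 0.601558 = 238.1 W/m².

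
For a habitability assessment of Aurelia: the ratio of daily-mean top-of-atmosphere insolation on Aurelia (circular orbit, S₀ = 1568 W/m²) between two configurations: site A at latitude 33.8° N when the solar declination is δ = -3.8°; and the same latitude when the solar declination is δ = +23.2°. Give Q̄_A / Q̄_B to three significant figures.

— Configuration A (φ=+33.8°):
cos H₀ = −tan(+33.8°) tan(-3.800°) = 0.0445, H₀ = 1.5263 rad.
Bracket: H₀ sin φ sin δ + cos φ cos δ sin H₀ = 1.5263×0.55630×-0.06627 + 0.83098×0.99780×0.99901 = -0.056269 + 0.828331 = 0.772062.
Q̄ = (S₀/π) × [bracket] = (1568/π) × 0.772062 = 385.34 W/m².
— Configuration B (φ=+33.8°):
cos H₀ = −tan(+33.8°) tan(+23.200°) = -0.2869, H₀ = 1.8618 rad.
Bracket: H₀ sin φ sin δ + cos φ cos δ sin H₀ = 1.8618×0.55630×0.39394 + 0.83098×0.91914×0.95795 = 0.408011 + 0.731670 = 1.139681.
Q̄ = (S₀/π) × [bracket] = (1568/π) × 1.139681 = 568.83 W/m².
Ratio Q̄_A / Q̄_B = 385.34 / 568.83 = 0.6774.

Q̄_A / Q̄_B ≈ 0.677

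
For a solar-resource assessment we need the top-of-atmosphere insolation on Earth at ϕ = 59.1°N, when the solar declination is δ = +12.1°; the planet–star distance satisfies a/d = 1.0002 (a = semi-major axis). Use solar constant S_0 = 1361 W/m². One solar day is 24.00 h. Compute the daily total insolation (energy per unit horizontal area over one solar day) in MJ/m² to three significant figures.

cos h₀ = −tan(+59.1°) tan(+12.100°) = -0.3582, h₀ = 1.9371 rad.
Bracket: h₀ sin ϕ sin δ + cos ϕ cos δ sin h₀ = 1.9371×0.85806×0.20962 + 0.51354×0.97778×0.93364 = 0.348419 + 0.468808 = 0.817227.
Inverse-square distance factor (a/d)² = 1.0002² = 1.000400.
Q̄ = (S_0/π) × 1.000400 × [bracket] = (1361/π) × 1.000400 × 0.817227 = 354.18 W/m².
Daily total = Q̄ × 24.00 h × 3600 s/h = 354.18 × 24.00 × 3600 / 10⁶ = 30.60 MJ/m².

30.6 MJ/m²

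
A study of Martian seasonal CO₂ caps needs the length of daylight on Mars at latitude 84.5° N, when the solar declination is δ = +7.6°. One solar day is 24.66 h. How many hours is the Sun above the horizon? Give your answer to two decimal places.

24.66 h

Sunrise equation: cos H₀ = −tan φ · tan δ = -1.3857 ≤ −1, so the Sun never sets (polar day) and H₀ = π.
Daylight = 2H₀/(2π) × 24.66 h = (3.1416/π) × 24.66 = 24.66 h.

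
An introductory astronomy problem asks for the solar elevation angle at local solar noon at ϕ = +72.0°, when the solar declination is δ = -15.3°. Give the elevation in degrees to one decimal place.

At local noon the hour angle is zero, so the zenith angle equals |ϕ − δ| = |+72.0° − (-15.300°)| = 87.300°.
Elevation = 90° − 87.300° = 2.7°.

2.7°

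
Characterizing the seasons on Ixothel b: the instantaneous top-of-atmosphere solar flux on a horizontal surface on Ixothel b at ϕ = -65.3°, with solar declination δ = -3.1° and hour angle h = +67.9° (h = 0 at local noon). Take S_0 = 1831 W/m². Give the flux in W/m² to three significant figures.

cos θ_z = sin ϕ sin δ + cos ϕ cos δ cos h = 0.049131 + 0.156982 = 0.206113.
Flux = S_0 · cos θ_z = 1831 × 0.206113 = 377.4 W/m².

377 W/m²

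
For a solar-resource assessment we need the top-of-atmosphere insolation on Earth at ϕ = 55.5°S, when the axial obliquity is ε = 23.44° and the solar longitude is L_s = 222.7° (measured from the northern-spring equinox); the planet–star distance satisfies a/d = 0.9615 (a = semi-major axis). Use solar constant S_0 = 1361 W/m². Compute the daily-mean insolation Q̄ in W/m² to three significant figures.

Solar declination: sin δ = sin ε · sin L_s = sin 23.44° × sin 222.7° = -0.26976, so δ = -15.650°.
cos h₀ = −tan(-55.5°) tan(-15.650°) = -0.4076, h₀ = 1.9906 rad.
Bracket: h₀ sin ϕ sin δ + cos ϕ cos δ sin h₀ = 1.9906×-0.82413×-0.26976 + 0.56641×0.96293×0.91315 = 0.442545 + 0.498044 = 0.940589.
Inverse-square distance factor (a/d)² = 0.9615² = 0.924482.
Q̄ = (S_0/π) × 0.924482 × [bracket] = (1361/π) × 0.924482 × 0.940589 = 376.7 W/m².

Q̄ ≈ 377 W/m²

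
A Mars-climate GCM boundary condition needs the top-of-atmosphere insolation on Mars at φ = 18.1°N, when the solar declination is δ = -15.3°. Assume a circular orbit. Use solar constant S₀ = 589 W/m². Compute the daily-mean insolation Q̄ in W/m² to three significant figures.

cos H₀ = −tan(+18.1°) tan(-15.300°) = 0.0894, H₀ = 1.4813 rad.
Bracket: H₀ sin φ sin δ + cos φ cos δ sin H₀ = 1.4813×0.31068×-0.26387 + 0.95052×0.96456×0.99599 = -0.121436 + 0.913157 = 0.791721.
Q̄ = (S₀/π) × [bracket] = (589/π) × 0.791721 = 148.4 W/m².

Q̄ ≈ 148 W/m²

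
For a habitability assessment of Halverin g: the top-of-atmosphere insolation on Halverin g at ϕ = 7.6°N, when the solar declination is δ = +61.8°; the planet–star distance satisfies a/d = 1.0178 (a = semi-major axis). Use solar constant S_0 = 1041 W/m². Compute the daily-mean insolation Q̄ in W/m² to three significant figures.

cos h₀ = −tan(+7.6°) tan(+61.800°) = -0.2488, h₀ = 1.8223 rad.
Bracket: h₀ sin ϕ sin δ + cos ϕ cos δ sin h₀ = 1.8223×0.13226×0.88130 + 0.99122×0.47255×0.96854 = 0.212409 + 0.453665 = 0.666074.
Inverse-square distance factor (a/d)² = 1.0178² = 1.035917.
Q̄ = (S_0/π) × 1.035917 × [bracket] = (1041/π) × 1.035917 × 0.666074 = 228.6 W/m².

Q̄ ≈ 229 W/m²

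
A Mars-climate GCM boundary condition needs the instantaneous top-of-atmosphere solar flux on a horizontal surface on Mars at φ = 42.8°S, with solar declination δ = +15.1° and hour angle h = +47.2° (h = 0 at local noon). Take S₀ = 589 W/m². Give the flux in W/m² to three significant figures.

cos θ_z = sin φ sin δ + cos φ cos δ cos h = -0.176998 + 0.481314 = 0.304316.
Flux = S₀ · cos θ_z = 589 × 0.304316 = 179.2 W/m².

179 W/m²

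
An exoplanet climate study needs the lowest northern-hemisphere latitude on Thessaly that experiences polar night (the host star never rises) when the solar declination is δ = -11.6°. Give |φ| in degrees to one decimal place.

Polar night requires cos H₀ = −tan φ tan δ ≥ 1, i.e. tan φ tan δ ≤ −1.
The boundary is |tan φ| · |tan δ| = 1, so |φ| = 90° − |δ| = 90° − 11.6° = 78.4° in the northern hemisphere.

|φ| = 78.4°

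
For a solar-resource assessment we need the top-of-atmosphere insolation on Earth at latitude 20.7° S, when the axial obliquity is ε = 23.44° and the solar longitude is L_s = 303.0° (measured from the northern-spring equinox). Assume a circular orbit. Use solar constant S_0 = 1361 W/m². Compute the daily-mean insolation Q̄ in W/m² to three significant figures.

Solar declination: sin δ = sin ε · sin L_s = sin 23.44° × sin 303.0° = -0.33361, so δ = -19.488°.
cos h₀ = −tan(-20.7°) tan(-19.488°) = -0.1337, h₀ = 1.7049 rad.
Bracket: h₀ sin ϕ sin δ + cos ϕ cos δ sin h₀ = 1.7049×-0.35347×-0.33361 + 0.93544×0.94271×0.99102 = 0.201044 + 0.873930 = 1.074974.
Q̄ = (S_0/π) × [bracket] = (1361/π) × 1.074974 = 465.7 W/m².

Q̄ ≈ 466 W/m²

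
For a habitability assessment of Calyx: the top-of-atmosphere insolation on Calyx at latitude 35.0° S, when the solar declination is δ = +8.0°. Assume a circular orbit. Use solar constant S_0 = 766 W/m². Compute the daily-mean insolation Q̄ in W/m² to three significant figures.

cos h₀ = −tan(-35.0°) tan(+8.000°) = 0.0984, h₀ = 1.4722 rad.
Bracket: h₀ sin ϕ sin δ + cos ϕ cos δ sin h₀ = 1.4722×-0.57358×0.13917 + 0.81915×0.99027×0.99515 = -0.117519 + 0.807245 = 0.689726.
Q̄ = (S_0/π) × [bracket] = (766/π) × 0.689726 = 168.2 W/m².

Q̄ ≈ 168 W/m²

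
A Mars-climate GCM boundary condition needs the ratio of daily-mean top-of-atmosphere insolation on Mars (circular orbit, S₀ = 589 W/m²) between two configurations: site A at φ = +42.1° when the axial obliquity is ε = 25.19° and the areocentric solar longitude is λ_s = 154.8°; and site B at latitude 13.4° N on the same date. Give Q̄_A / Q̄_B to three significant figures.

Q̄_A / Q̄_B ≈ 0.909

— Configuration A (φ=+42.1°):
sin δ = sin 25.19° × sin 154.8° = 0.18122, so δ = +10.441°.
cos H₀ = −tan(+42.1°) tan(+10.441°) = -0.1665, H₀ = 1.7381 rad.
Bracket: H₀ sin φ sin δ + cos φ cos δ sin H₀ = 1.7381×0.67043×0.18122 + 0.74198×0.98344×0.98604 = 0.211171 + 0.719506 = 0.930677.
Q̄ = (S₀/π) × [bracket] = (589/π) × 0.930677 = 174.49 W/m².
— Configuration B (φ=+13.4°):
cos H₀ = −tan(+13.4°) tan(+10.441°) = -0.0439, H₀ = 1.6147 rad.
Bracket: H₀ sin φ sin δ + cos φ cos δ sin H₀ = 1.6147×0.23175×0.18122 + 0.97278×0.98344×0.99904 = 0.067814 + 0.955752 = 1.023566.
Q̄ = (S₀/π) × [bracket] = (589/π) × 1.023566 = 191.90 W/m².
Ratio Q̄_A / Q̄_B = 174.49 / 191.90 = 0.9093.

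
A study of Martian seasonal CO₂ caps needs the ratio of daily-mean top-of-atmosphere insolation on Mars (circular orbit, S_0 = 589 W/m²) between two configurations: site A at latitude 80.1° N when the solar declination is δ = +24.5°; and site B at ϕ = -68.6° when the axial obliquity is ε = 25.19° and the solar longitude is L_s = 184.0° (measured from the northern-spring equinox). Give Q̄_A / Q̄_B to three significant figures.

Q̄_A / Q̄_B ≈ 3.14

— Configuration A (ϕ=+80.1°):
cos h₀ = −tan(+80.1°) tan(+24.500°) = -2.6112 ≤ −1 ⇒ polar day, h₀ = π.
Bracket: h₀ sin ϕ sin δ + cos ϕ cos δ sin h₀ = 3.1416×0.98511×0.41469 + 0.17193×0.90996×0.00000 = 1.283392 + 0.000000 = 1.283392.
Q̄ = (S_0/π) × [bracket] = (589/π) × 1.283392 = 240.62 W/m².
— Configuration B (ϕ=-68.6°):
Solar declination: sin δ = sin ε · sin L_s = sin 25.19° × sin 184.0° = -0.02969, so δ = -1.701°.
cos h₀ = −tan(-68.6°) tan(-1.701°) = -0.0758, h₀ = 1.6467 rad.
Bracket: h₀ sin ϕ sin δ + cos ϕ cos δ sin h₀ = 1.6467×-0.93106×-0.02969 + 0.36488×0.99956×0.99712 = 0.045520 + 0.363669 = 0.409189.
Q̄ = (S_0/π) × [bracket] = (589/π) × 0.409189 = 76.717 W/m².
Ratio Q̄_A / Q̄_B = 240.62 / 76.717 = 3.136.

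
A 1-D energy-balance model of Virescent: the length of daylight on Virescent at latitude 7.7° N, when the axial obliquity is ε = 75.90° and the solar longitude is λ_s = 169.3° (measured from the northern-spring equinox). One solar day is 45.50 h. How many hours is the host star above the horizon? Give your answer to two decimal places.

23.11 h

Solar declination: sin δ = sin ε · sin λ_s = sin 75.90° × sin 169.3° = 0.18007, so δ = +10.374°.
cos H₀ = −tan φ · tan δ = −tan(+7.7°) × tan(+10.374°) = -0.0248, so H₀ = 1.5956 rad = 91.42°.
Daylight = 2H₀/(2π) × 45.50 h = (1.5956/π) × 45.50 = 23.11 h.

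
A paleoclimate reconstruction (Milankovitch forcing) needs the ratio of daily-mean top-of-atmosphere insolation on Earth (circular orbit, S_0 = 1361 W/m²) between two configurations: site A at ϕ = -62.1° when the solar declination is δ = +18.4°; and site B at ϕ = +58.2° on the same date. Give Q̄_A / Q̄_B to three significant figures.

Q̄_A / Q̄_B ≈ 0.0972

— Configuration A (ϕ=-62.1°):
cos h₀ = −tan(-62.1°) tan(+18.400°) = 0.6283, h₀ = 0.8915 rad.
Bracket: h₀ sin ϕ sin δ + cos ϕ cos δ sin h₀ = 0.8915×-0.88377×0.31565 + 0.46793×0.94888×0.77799 = -0.248695 + 0.345435 = 0.096740.
Q̄ = (S_0/π) × [bracket] = (1361/π) × 0.096740 = 41.910 W/m².
— Configuration B (ϕ=+58.2°):
cos h₀ = −tan(+58.2°) tan(+18.400°) = -0.5365, h₀ = 2.1371 rad.
Bracket: h₀ sin ϕ sin δ + cos ϕ cos δ sin h₀ = 2.1371×0.84989×0.31565 + 0.52696×0.94888×0.84389 = 0.573315 + 0.421963 = 0.995278.
Q̄ = (S_0/π) × [bracket] = (1361/π) × 0.995278 = 431.17 W/m².
Ratio Q̄_A / Q̄_B = 41.910 / 431.17 = 0.09720.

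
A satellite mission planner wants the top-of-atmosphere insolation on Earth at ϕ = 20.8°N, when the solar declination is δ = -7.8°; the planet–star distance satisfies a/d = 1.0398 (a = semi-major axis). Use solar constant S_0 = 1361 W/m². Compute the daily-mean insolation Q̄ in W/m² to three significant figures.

cos h₀ = −tan(+20.8°) tan(-7.800°) = 0.0520, h₀ = 1.5187 rad.
Bracket: h₀ sin ϕ sin δ + cos ϕ cos δ sin h₀ = 1.5187×0.35511×-0.13572 + 0.93483×0.99075×0.99865 = -0.073195 + 0.924932 = 0.851737.
Inverse-square distance factor (a/d)² = 1.0398² = 1.081184.
Q̄ = (S_0/π) × 1.081184 × [bracket] = (1361/π) × 1.081184 × 0.851737 = 398.9 W/m².

Q̄ ≈ 399 W/m²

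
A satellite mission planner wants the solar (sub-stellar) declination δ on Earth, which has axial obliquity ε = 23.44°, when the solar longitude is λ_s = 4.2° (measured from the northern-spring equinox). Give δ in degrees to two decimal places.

δ = +1.67°

sin δ = sin ε · sin λ_s = sin 23.44° × sin 4.2° = 0.029133.
δ = arcsin(0.029133) = +1.67°.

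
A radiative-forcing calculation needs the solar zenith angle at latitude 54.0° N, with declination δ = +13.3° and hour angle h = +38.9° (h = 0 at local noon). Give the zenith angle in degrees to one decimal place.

θ_z = 50.9°

cos θ_z = sin φ sin δ + cos φ cos δ cos h = 0.186114 + 0.445171 = 0.631285.
θ_z = arccos(0.631285) = 50.9°.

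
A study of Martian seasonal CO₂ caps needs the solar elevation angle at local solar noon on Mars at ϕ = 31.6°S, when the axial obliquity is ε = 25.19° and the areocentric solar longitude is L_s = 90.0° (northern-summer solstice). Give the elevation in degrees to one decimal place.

33.2°

sin δ = sin 25.19° × sin 90.0° = 0.42562, so δ = +25.190°.
At local noon the hour angle is zero, so the zenith angle equals |ϕ − δ| = |-31.6° − (+25.190°)| = 56.790°.
Elevation = 90° − 56.790° = 33.2°.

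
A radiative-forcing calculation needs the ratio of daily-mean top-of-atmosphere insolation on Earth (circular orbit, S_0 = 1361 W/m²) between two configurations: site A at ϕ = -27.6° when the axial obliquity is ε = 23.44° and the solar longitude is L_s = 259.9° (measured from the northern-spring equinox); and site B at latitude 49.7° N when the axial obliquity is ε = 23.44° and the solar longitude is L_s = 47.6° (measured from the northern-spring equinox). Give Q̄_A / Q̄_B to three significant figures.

— Configuration A (ϕ=-27.6°):
Solar declination: sin δ = sin ε · sin L_s = sin 23.44° × sin 259.9° = -0.39162, so δ = -23.056°.
cos h₀ = −tan(-27.6°) tan(-23.056°) = -0.2225, h₀ = 1.7952 rad.
Bracket: h₀ sin ϕ sin δ + cos ϕ cos δ sin h₀ = 1.7952×-0.46330×-0.39162 + 0.88620×0.92013×0.97493 = 0.325717 + 0.794977 = 1.120694.
Q̄ = (S_0/π) × [bracket] = (1361/π) × 1.120694 = 485.51 W/m².
— Configuration B (ϕ=+49.7°):
Solar declination: sin δ = sin ε · sin L_s = sin 23.44° × sin 47.6° = 0.29375, so δ = +17.083°.
cos h₀ = −tan(+49.7°) tan(+17.083°) = -0.3624, h₀ = 1.9416 rad.
Bracket: h₀ sin ϕ sin δ + cos ϕ cos δ sin h₀ = 1.9416×0.76267×0.29375 + 0.64679×0.95588×0.93204 = 0.434985 + 0.576237 = 1.011222.
Q̄ = (S_0/π) × [bracket] = (1361/π) × 1.011222 = 438.08 W/m².
Ratio Q̄_A / Q̄_B = 485.51 / 438.08 = 1.108.

Q̄_A / Q̄_B ≈ 1.11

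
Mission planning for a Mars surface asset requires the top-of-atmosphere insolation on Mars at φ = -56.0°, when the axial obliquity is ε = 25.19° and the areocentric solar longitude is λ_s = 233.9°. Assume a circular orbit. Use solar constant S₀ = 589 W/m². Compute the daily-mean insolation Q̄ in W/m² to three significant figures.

Q̄ ≈ 197 W/m²

sin δ = sin 25.19° × sin 233.9° = -0.34390, so δ = -20.115°.
cos H₀ = −tan(-56.0°) tan(-20.115°) = -0.5430, H₀ = 2.1448 rad.
Bracket: H₀ sin φ sin δ + cos φ cos δ sin H₀ = 2.1448×-0.82904×-0.34390 + 0.55919×0.93901×0.83975 = 0.611497 + 0.440940 = 1.052437.
Q̄ = (S₀/π) × [bracket] = (589/π) × 1.052437 = 197.3 W/m².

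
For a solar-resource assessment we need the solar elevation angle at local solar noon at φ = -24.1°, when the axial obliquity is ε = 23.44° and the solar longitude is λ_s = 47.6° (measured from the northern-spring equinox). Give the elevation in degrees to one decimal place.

48.8°

Solar declination: sin δ = sin ε · sin λ_s = sin 23.44° × sin 47.6° = 0.29375, so δ = +17.083°.
At local noon the hour angle is zero, so the zenith angle equals |φ − δ| = |-24.1° − (+17.083°)| = 41.183°.
Elevation = 90° − 41.183° = 48.8°.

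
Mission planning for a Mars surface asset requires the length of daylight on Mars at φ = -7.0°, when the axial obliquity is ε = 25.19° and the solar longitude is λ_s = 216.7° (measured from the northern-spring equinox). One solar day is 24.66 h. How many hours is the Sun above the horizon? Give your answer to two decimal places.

12.58 h

Solar declination: sin δ = sin ε · sin λ_s = sin 25.19° × sin 216.7° = -0.25436, so δ = -14.736°.
cos H₀ = −tan φ · tan δ = −tan(-7.0°) × tan(-14.736°) = -0.0323, so H₀ = 1.6031 rad = 91.85°.
Daylight = 2H₀/(2π) × 24.66 h = (1.6031/π) × 24.66 = 12.58 h.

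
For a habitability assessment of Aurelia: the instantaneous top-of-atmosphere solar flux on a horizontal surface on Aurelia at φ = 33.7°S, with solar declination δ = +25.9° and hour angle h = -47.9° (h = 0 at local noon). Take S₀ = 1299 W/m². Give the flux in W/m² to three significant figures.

337 W/m²

cos θ_z = sin φ sin δ + cos φ cos δ cos h = -0.242357 + 0.501741 = 0.259384.
Flux = S₀ · cos θ_z = 1299 × 0.259384 = 336.9 W/m².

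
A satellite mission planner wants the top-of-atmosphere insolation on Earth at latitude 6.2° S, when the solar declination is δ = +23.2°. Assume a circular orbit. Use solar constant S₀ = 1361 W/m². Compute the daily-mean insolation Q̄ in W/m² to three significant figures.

cos H₀ = −tan(-6.2°) tan(+23.200°) = 0.0466, H₀ = 1.5242 rad.
Bracket: H₀ sin φ sin δ + cos φ cos δ sin H₀ = 1.5242×-0.10800×0.39394 + 0.99415×0.91914×0.99892 = -0.064848 + 0.912776 = 0.847928.
Q̄ = (S₀/π) × [bracket] = (1361/π) × 0.847928 = 367.3 W/m².

Q̄ ≈ 367 W/m²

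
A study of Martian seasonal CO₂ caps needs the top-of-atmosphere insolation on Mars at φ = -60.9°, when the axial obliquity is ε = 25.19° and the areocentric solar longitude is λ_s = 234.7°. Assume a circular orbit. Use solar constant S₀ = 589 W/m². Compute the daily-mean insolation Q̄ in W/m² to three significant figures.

sin δ = sin 25.19° × sin 234.7° = -0.34737, so δ = -20.326°.
cos H₀ = −tan(-60.9°) tan(-20.326°) = -0.6655, H₀ = 2.2990 rad.
Bracket: H₀ sin φ sin δ + cos φ cos δ sin H₀ = 2.2990×-0.87377×-0.34737 + 0.48634×0.93773×0.74637 = 0.697796 + 0.340386 = 1.038182.
Q̄ = (S₀/π) × [bracket] = (589/π) × 1.038182 = 194.6 W/m².

Q̄ ≈ 195 W/m²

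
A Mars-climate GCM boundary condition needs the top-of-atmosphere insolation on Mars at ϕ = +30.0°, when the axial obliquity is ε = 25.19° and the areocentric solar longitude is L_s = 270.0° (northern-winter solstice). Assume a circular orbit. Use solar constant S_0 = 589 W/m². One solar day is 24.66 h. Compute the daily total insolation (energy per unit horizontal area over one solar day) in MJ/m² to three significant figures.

7.96 MJ/m²

sin δ = sin 25.19° × sin 270.0° = -0.42562, so δ = -25.190°.
cos h₀ = −tan(+30.0°) tan(-25.190°) = 0.2716, h₀ = 1.2958 rad.
Bracket: h₀ sin ϕ sin δ + cos ϕ cos δ sin h₀ = 1.2958×0.50000×-0.42562 + 0.86603×0.90490×0.96242 = -0.275759 + 0.754220 = 0.478461.
Q̄ = (S_0/π) × [bracket] = (589/π) × 0.478461 = 89.704 W/m².
Daily total = Q̄ × 24.66 h × 3600 s/h = 89.704 × 24.66 × 3600 / 10⁶ = 7.964 MJ/m².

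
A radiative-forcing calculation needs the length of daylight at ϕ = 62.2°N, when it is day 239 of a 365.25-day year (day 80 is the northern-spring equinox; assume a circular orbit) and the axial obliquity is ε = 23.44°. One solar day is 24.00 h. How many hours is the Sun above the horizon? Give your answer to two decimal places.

Solar longitude: L_s = 360° × (239 − 80)/365.25 = 156.715°.
sin δ = sin 23.44° × sin 156.715° = 0.15725, so δ = +9.047°.
cos h₀ = −tan ϕ · tan δ = −tan(+62.2°) × tan(+9.047°) = -0.3020, so h₀ = 1.8776 rad = 107.58°.
Daylight = 2h₀/(2π) × 24.00 h = (1.8776/π) × 24.00 = 14.34 h.

14.34 h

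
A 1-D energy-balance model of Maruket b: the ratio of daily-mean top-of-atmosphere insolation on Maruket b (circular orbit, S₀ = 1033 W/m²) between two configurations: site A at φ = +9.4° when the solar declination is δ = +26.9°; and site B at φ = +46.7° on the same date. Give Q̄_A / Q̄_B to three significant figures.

— Configuration A (φ=+9.4°):
cos H₀ = −tan(+9.4°) tan(+26.900°) = -0.0840, H₀ = 1.6549 rad.
Bracket: H₀ sin φ sin δ + cos φ cos δ sin H₀ = 1.6549×0.16333×0.45243 + 0.98657×0.89180×0.99647 = 0.122289 + 0.876717 = 0.999006.
Q̄ = (S₀/π) × [bracket] = (1033/π) × 0.999006 = 328.49 W/m².
— Configuration B (φ=+46.7°):
cos H₀ = −tan(+46.7°) tan(+26.900°) = -0.5384, H₀ = 2.1393 rad.
Bracket: H₀ sin φ sin δ + cos φ cos δ sin H₀ = 2.1393×0.72777×0.45243 + 0.68582×0.89180×0.84271 = 0.704397 + 0.515413 = 1.219810.
Q̄ = (S₀/π) × [bracket] = (1033/π) × 1.219810 = 401.09 W/m².
Ratio Q̄_A / Q̄_B = 328.49 / 401.09 = 0.8190.

Q̄_A / Q̄_B ≈ 0.819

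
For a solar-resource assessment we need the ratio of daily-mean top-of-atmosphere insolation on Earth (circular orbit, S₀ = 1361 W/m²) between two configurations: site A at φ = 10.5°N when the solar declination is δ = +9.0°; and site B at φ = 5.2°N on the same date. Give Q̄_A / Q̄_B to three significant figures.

Q̄_A / Q̄_B ≈ 1.01

— Configuration A (φ=+10.5°):
cos H₀ = −tan(+10.5°) tan(+9.000°) = -0.0294, H₀ = 1.6002 rad.
Bracket: H₀ sin φ sin δ + cos φ cos δ sin H₀ = 1.6002×0.18224×0.15643 + 0.98325×0.98769×0.99957 = 0.045618 + 0.970729 = 1.016347.
Q̄ = (S₀/π) × [bracket] = (1361/π) × 1.016347 = 440.30 W/m².
— Configuration B (φ=+5.2°):
cos H₀ = −tan(+5.2°) tan(+9.000°) = -0.0144, H₀ = 1.5852 rad.
Bracket: H₀ sin φ sin δ + cos φ cos δ sin H₀ = 1.5852×0.09063×0.15643 + 0.99588×0.98769×0.99990 = 0.022474 + 0.983522 = 1.005996.
Q̄ = (S₀/π) × [bracket] = (1361/π) × 1.005996 = 435.82 W/m².
Ratio Q̄_A / Q̄_B = 440.30 / 435.82 = 1.010.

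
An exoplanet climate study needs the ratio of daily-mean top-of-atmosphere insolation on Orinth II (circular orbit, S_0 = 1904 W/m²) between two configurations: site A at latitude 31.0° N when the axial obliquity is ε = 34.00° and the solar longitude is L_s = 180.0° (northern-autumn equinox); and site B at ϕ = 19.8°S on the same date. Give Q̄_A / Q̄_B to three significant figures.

Q̄_A / Q̄_B ≈ 0.911

— Configuration A (ϕ=+31.0°):
Solar declination: sin δ = sin ε · sin L_s = sin 34.00° × sin 180.0° = 0.00000, so δ = +0.000°.
cos h₀ = −tan(+31.0°) tan(+0.000°) = -0.0000, h₀ = 1.5708 rad.
Bracket: h₀ sin ϕ sin δ + cos ϕ cos δ sin h₀ = 1.5708×0.51504×0.00000 + 0.85717×1.00000×1.00000 = 0.000000 + 0.857170 = 0.857170.
Q̄ = (S_0/π) × [bracket] = (1904/π) × 0.857170 = 519.50 W/m².
— Configuration B (ϕ=-19.8°):
cos h₀ = −tan(-19.8°) tan(+0.000°) = 0.0000, h₀ = 1.5708 rad.
Bracket: h₀ sin ϕ sin δ + cos ϕ cos δ sin h₀ = 1.5708×-0.33874×0.00000 + 0.94088×1.00000×1.00000 = -0.000000 + 0.940880 = 0.940880.
Q̄ = (S_0/π) × [bracket] = (1904/π) × 0.940880 = 570.23 W/m².
Ratio Q̄_A / Q̄_B = 519.50 / 570.23 = 0.9110.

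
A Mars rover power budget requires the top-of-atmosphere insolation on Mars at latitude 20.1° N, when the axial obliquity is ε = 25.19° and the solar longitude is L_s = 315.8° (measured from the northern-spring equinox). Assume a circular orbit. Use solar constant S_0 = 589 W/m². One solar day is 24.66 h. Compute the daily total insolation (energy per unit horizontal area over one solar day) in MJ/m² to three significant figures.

12.4 MJ/m²

Solar declination: sin δ = sin ε · sin L_s = sin 25.19° × sin 315.8° = -0.29673, so δ = -17.261°.
cos h₀ = −tan(+20.1°) tan(-17.261°) = 0.1137, h₀ = 1.4568 rad.
Bracket: h₀ sin ϕ sin δ + cos ϕ cos δ sin h₀ = 1.4568×0.34366×-0.29673 + 0.93909×0.95496×0.99351 = -0.148556 + 0.890973 = 0.742417.
Q̄ = (S_0/π) × [bracket] = (589/π) × 0.742417 = 139.19 W/m².
Daily total = Q̄ × 24.66 h × 3600 s/h = 139.19 × 24.66 × 3600 / 10⁶ = 12.36 MJ/m².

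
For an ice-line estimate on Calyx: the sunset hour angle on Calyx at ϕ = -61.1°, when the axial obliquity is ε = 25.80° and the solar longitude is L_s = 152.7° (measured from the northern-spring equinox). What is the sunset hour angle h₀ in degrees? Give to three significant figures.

Solar declination: sin δ = sin ε · sin L_s = sin 25.80° × sin 152.7° = 0.19962, so δ = +11.515°.
cos h₀ = −tan ϕ · tan δ = −tan(-61.1°) × tan(+11.515°) = 0.3690, so h₀ = 1.1928 rad = 68.34°.

h₀ = 68.3°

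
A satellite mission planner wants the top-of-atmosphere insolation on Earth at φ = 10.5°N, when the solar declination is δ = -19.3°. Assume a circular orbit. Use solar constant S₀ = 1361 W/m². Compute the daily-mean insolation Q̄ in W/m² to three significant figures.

cos H₀ = −tan(+10.5°) tan(-19.300°) = 0.0649, H₀ = 1.5058 rad.
Bracket: H₀ sin φ sin δ + cos φ cos δ sin H₀ = 1.5058×0.18224×-0.33051 + 0.98325×0.94380×0.99789 = -0.090698 + 0.926033 = 0.835335.
Q̄ = (S₀/π) × [bracket] = (1361/π) × 0.835335 = 361.9 W/m².

Q̄ ≈ 362 W/m²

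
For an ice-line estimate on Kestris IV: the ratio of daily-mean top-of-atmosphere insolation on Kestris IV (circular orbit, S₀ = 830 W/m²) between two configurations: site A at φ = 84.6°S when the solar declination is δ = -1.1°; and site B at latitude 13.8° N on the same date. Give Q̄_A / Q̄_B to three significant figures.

— Configuration A (φ=-84.6°):
cos H₀ = −tan(-84.6°) tan(-1.100°) = -0.2031, H₀ = 1.7753 rad.
Bracket: H₀ sin φ sin δ + cos φ cos δ sin H₀ = 1.7753×-0.99556×-0.01920 + 0.09411×0.99982×0.97915 = 0.033934 + 0.092131 = 0.126065.
Q̄ = (S₀/π) × [bracket] = (830/π) × 0.126065 = 33.306 W/m².
— Configuration B (φ=+13.8°):
cos H₀ = −tan(+13.8°) tan(-1.100°) = 0.0047, H₀ = 1.5661 rad.
Bracket: H₀ sin φ sin δ + cos φ cos δ sin H₀ = 1.5661×0.23853×-0.01920 + 0.97113×0.99982×0.99999 = -0.007172 + 0.970945 = 0.963773.
Q̄ = (S₀/π) × [bracket] = (830/π) × 0.963773 = 254.63 W/m².
Ratio Q̄_A / Q̄_B = 33.306 / 254.63 = 0.1308.

Q̄_A / Q̄_B ≈ 0.131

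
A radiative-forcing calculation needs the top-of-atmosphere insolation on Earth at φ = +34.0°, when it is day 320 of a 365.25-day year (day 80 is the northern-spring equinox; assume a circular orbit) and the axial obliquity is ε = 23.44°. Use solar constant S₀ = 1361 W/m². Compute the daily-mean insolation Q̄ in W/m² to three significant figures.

Solar longitude: λ_s = 360° × (320 − 80)/365.25 = 236.550°.
sin δ = sin 23.44° × sin 236.550° = -0.33190, so δ = -19.384°.
cos H₀ = −tan(+34.0°) tan(-19.384°) = 0.2373, H₀ = 1.3312 rad.
Bracket: H₀ sin φ sin δ + cos φ cos δ sin H₀ = 1.3312×0.55919×-0.33190 + 0.82904×0.94331×0.97143 = -0.247064 + 0.759699 = 0.512635.
Q̄ = (S₀/π) × [bracket] = (1361/π) × 0.512635 = 222.1 W/m².

Q̄ ≈ 222 W/m²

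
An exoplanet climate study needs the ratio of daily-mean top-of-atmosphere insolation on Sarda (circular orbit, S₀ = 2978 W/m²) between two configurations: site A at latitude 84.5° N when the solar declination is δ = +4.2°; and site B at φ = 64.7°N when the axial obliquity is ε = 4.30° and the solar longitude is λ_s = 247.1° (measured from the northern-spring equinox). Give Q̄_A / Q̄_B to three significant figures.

— Configuration A (φ=+84.5°):
cos H₀ = −tan(+84.5°) tan(+4.200°) = -0.7627, H₀ = 2.4382 rad.
Bracket: H₀ sin φ sin δ + cos φ cos δ sin H₀ = 2.4382×0.99540×0.07324 + 0.09585×0.99731×0.64680 = 0.177752 + 0.061829 = 0.239581.
Q̄ = (S₀/π) × [bracket] = (2978/π) × 0.239581 = 227.11 W/m².
— Configuration B (φ=+64.7°):
Solar declination: sin δ = sin ε · sin λ_s = sin 4.30° × sin 247.1° = -0.06907, so δ = -3.961°.
cos H₀ = −tan(+64.7°) tan(-3.961°) = 0.1465, H₀ = 1.4238 rad.
Bracket: H₀ sin φ sin δ + cos φ cos δ sin H₀ = 1.4238×0.90408×-0.06907 + 0.42736×0.99761×0.98922 = -0.088909 + 0.421743 = 0.332834.
Q̄ = (S₀/π) × [bracket] = (2978/π) × 0.332834 = 315.50 W/m².
Ratio Q̄_A / Q̄_B = 227.11 / 315.50 = 0.7198.

Q̄_A / Q̄_B ≈ 0.720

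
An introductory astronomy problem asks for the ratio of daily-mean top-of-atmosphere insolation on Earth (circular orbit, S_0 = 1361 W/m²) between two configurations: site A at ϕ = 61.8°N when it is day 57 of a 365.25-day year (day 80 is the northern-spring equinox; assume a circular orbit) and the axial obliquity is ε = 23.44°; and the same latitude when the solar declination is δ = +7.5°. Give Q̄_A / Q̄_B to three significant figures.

Q̄_A / Q̄_B ≈ 0.414

— Configuration A (ϕ=+61.8°):
Solar longitude: L_s = 360° × (57 − 80)/365.25 = -22.669°, i.e. -22.669° + 360° = 337.331°.
sin δ = sin 23.44° × sin 337.331° = -0.15331, so δ = -8.819°.
cos h₀ = −tan(+61.8°) tan(-8.819°) = 0.2893, h₀ = 1.2773 rad.
Bracket: h₀ sin ϕ sin δ + cos ϕ cos δ sin h₀ = 1.2773×0.88130×-0.15331 + 0.47255×0.98818×0.95722 = -0.172579 + 0.446988 = 0.274409.
Q̄ = (S_0/π) × [bracket] = (1361/π) × 0.274409 = 118.88 W/m².
— Configuration B (ϕ=+61.8°):
cos h₀ = −tan(+61.8°) tan(+7.500°) = -0.2455, h₀ = 1.8189 rad.
Bracket: h₀ sin ϕ sin δ + cos ϕ cos δ sin h₀ = 1.8189×0.88130×0.13053 + 0.47255×0.99144×0.96939 = 0.209239 + 0.454164 = 0.663403.
Q̄ = (S_0/π) × [bracket] = (1361/π) × 0.663403 = 287.40 W/m².
Ratio Q̄_A / Q̄_B = 118.88 / 287.40 = 0.4136.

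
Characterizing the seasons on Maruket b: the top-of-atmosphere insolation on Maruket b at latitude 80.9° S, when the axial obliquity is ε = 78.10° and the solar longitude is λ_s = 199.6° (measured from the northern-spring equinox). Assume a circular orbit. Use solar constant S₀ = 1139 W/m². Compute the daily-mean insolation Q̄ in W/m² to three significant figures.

Q̄ ≈ 369 W/m²

Solar declination: sin δ = sin ε · sin λ_s = sin 78.10° × sin 199.6° = -0.32824, so δ = -19.162°.
cos H₀ = −tan(-80.9°) tan(-19.162°) = -2.1695 ≤ −1 ⇒ polar day, H₀ = π.
Bracket: H₀ sin φ sin δ + cos φ cos δ sin H₀ = 3.1416×-0.98741×-0.32824 + 0.15816×0.94459×0.00000 = 1.018216 + 0.000000 = 1.018216.
Q̄ = (S₀/π) × [bracket] = (1139/π) × 1.018216 = 369.2 W/m².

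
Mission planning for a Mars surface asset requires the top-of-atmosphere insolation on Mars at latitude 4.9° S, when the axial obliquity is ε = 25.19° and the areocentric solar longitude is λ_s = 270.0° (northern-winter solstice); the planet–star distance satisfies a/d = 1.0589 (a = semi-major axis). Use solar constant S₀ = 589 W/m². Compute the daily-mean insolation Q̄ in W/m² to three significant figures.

Q̄ ≈ 202 W/m²

sin δ = sin 25.19° × sin 270.0° = -0.42562, so δ = -25.190°.
cos H₀ = −tan(-4.9°) tan(-25.190°) = -0.0403, H₀ = 1.6111 rad.
Bracket: H₀ sin φ sin δ + cos φ cos δ sin H₀ = 1.6111×-0.08542×-0.42562 + 0.99635×0.90490×0.99919 = 0.058574 + 0.900867 = 0.959441.
Inverse-square distance factor (a/d)² = 1.0589² = 1.121269.
Q̄ = (S₀/π) × 1.121269 × [bracket] = (589/π) × 1.121269 × 0.959441 = 201.7 W/m².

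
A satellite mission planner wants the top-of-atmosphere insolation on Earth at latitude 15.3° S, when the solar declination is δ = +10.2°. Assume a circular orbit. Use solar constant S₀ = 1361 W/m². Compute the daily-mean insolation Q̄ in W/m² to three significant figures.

Q̄ ≈ 380 W/m²

cos H₀ = −tan(-15.3°) tan(+10.200°) = 0.0492, H₀ = 1.5216 rad.
Bracket: H₀ sin φ sin δ + cos φ cos δ sin H₀ = 1.5216×-0.26387×0.17708 + 0.96456×0.98420×0.99879 = -0.071098 + 0.948171 = 0.877073.
Q̄ = (S₀/π) × [bracket] = (1361/π) × 0.877073 = 380.0 W/m².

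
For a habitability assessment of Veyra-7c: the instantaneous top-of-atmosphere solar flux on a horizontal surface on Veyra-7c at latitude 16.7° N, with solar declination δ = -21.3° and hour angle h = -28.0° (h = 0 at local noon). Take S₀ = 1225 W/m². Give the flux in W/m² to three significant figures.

837 W/m²

cos θ_z = sin φ sin δ + cos φ cos δ cos h = -0.104384 + 0.787938 = 0.683554.
Flux = S₀ · cos θ_z = 1225 × 0.683554 = 837.4 W/m².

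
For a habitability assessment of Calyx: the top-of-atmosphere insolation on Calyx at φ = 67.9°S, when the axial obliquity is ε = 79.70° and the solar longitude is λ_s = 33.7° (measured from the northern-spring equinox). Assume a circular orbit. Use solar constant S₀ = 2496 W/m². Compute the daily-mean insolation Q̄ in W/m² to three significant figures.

Solar declination: sin δ = sin ε · sin λ_s = sin 79.70° × sin 33.7° = 0.54590, so δ = +33.086°.
cos H₀ = −tan(-67.9°) tan(+33.086°) = 1.6046 ≥ 1 ⇒ polar night, H₀ = 0 and Q̄ = 0.

Q̄ ≈ 0.00 W/m²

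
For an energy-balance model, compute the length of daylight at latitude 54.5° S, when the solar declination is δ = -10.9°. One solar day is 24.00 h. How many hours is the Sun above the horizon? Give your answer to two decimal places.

cos h₀ = −tan ϕ · tan δ = −tan(-54.5°) × tan(-10.900°) = -0.2700, so h₀ = 1.8442 rad = 105.66°.
Daylight = 2h₀/(2π) × 24.00 h = (1.8442/π) × 24.00 = 14.09 h.

14.09 h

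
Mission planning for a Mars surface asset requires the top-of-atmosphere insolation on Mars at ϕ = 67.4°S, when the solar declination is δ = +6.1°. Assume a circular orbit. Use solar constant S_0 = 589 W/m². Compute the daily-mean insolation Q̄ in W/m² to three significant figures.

cos h₀ = −tan(-67.4°) tan(+6.100°) = 0.2567, h₀ = 1.3112 rad.
Bracket: h₀ sin ϕ sin δ + cos ϕ cos δ sin h₀ = 1.3112×-0.92321×0.10626 + 0.38430×0.99434×0.96648 = -0.128629 + 0.369316 = 0.240687.
Q̄ = (S_0/π) × [bracket] = (589/π) × 0.240687 = 45.13 W/m².

Q̄ ≈ 45.1 W/m²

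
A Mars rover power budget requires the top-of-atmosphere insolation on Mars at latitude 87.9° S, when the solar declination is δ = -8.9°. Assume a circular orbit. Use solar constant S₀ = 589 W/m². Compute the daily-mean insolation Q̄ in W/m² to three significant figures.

Q̄ ≈ 91.1 W/m²

cos H₀ = −tan(-87.9°) tan(-8.900°) = -4.2706 ≤ −1 ⇒ polar day, H₀ = π.
Bracket: H₀ sin φ sin δ + cos φ cos δ sin H₀ = 3.1416×-0.99933×-0.15471 + 0.03664×0.98796×0.00000 = 0.485711 + 0.000000 = 0.485711.
Q̄ = (S₀/π) × [bracket] = (589/π) × 0.485711 = 91.06 W/m².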